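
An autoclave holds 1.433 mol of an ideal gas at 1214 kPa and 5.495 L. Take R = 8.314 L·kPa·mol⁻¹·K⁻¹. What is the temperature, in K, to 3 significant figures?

T ≈ 560 K

PV = nRT ⇒ T = PV/(nR) = (1214 × 5.495) / (1.433 × 8.314)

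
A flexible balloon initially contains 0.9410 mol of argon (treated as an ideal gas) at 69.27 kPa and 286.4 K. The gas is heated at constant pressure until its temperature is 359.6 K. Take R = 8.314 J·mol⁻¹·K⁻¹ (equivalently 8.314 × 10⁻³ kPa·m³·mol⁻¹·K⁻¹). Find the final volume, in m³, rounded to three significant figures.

From PV = nRT: V₁ = nRT₁/P₁ = 0.03235 m³.
P constant ⇒ V ∝ T: P₂ = P₁; V₂ = V₁·(T₂/T₁) = 0.04061 m³.

V₂ ≈ 0.0406 m³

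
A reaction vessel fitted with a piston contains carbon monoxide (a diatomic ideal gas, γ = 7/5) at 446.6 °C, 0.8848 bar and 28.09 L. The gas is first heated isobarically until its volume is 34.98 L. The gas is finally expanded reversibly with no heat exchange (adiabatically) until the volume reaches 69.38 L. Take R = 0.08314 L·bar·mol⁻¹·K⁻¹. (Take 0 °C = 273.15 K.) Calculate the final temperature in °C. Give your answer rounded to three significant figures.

T₃ ≈ 408 °C

Convert: T₁ = 719.8 K.
P constant ⇒ V ∝ T: P₂ = P₁; T₂ = T₁·(V₂/V₁) = 896.3 K.
Reversible adiabatic, γ = 7/5: T₃ = T₂·(V₂/V₃)^(γ−1) = 681.5 K; P₃ = P₂·(V₂/V₃)^γ = 0.3392 bar.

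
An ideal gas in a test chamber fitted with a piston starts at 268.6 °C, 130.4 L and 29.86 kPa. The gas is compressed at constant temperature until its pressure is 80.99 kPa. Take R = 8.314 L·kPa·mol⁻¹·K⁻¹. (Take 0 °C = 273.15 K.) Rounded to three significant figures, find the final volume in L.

Convert: T₁ = 541.8 K.
T constant ⇒ Boyle's law P V = const: T₂ = T₁; V₂ = V₁·(P₁/P₂) = 48.08 L.

V₂ ≈ 48.1 L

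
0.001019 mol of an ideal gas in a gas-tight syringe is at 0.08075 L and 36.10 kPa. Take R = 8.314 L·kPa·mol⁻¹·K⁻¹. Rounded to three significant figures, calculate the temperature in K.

PV = nRT ⇒ T = PV/(nR) = (36.10 × 0.08075) / (0.001019 × 8.314)

T ≈ 344 K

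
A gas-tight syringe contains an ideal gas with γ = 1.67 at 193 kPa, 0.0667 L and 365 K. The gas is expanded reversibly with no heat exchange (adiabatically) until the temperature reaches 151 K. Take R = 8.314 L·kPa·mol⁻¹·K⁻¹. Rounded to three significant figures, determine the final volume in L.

Reversible adiabatic, γ = 1.67: P₂ = P₁·(T₂/T₁)^(γ/(γ−1)) = 21.39 kPa; V₂ = V₁·(T₁/T₂)^(1/(γ−1)) = 0.2490 L.

V₂ ≈ 0.249 L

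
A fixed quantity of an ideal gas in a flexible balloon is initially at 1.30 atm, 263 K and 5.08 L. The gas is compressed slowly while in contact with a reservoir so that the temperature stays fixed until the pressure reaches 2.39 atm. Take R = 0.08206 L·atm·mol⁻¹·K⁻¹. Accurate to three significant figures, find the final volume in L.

V₂ ≈ 2.76 L

Isothermal, so P V is constant: T₂ = T₁; V₂ = V₁·(P₁/P₂) = 2.763 L.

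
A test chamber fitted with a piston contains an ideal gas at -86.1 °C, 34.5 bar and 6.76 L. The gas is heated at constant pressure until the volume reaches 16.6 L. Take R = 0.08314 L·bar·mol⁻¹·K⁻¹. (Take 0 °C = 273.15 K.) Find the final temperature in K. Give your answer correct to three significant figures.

T₂ ≈ 459 K

Convert: T₁ = 187.0 K.
Isobaric, so V/T is constant: P₂ = P₁; T₂ = T₁·(V₂/V₁) = 459.3 K.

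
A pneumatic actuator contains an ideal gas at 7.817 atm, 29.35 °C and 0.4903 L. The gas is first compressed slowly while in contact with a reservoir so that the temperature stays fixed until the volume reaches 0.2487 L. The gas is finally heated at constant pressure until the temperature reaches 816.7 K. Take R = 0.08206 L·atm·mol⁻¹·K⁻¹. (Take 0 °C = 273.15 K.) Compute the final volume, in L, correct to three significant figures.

Convert: T₁ = 302.5 K.
Isothermal, so P V is constant: T₂ = T₁; P₂ = P₁·(V₁/V₂) = 15.41 atm.
Isobaric, so V/T is constant: P₃ = P₂; V₃ = V₂·(T₃/T₂) = 0.6714 L.

V₃ ≈ 0.671 L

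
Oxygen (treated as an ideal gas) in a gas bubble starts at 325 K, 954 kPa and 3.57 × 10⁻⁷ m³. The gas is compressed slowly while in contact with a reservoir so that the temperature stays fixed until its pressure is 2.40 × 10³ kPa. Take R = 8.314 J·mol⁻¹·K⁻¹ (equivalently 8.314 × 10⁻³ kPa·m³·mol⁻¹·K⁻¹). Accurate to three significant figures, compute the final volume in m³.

T constant ⇒ Boyle's law P V = const: T₂ = T₁; V₂ = V₁·(P₁/P₂) = 1.419e-07 m³.

V₂ ≈ 1.42e-07 m³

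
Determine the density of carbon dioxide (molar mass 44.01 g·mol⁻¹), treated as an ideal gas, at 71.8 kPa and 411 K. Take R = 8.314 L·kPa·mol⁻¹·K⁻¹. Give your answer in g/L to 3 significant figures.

ρ ≈ 0.925 g/L

ρ = PM/(RT) = (71.8 × 44.01) / (8.314 × 411.0)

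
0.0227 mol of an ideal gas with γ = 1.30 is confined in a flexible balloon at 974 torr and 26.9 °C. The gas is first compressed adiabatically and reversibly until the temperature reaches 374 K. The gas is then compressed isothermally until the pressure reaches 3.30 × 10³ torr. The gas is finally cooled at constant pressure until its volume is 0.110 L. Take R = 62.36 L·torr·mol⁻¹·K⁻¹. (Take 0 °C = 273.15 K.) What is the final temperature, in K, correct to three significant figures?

T₄ ≈ 256 K

Convert: T₁ = 300.0 K.
From PV = nRT: V₁ = nRT₁/P₁ = 0.4361 L.
Adiabatic (γ = 1.30), T V^(γ−1) and P V^γ constant: P₂ = P₁·(T₂/T₁)^(γ/(γ−1)) = 2530 torr; V₂ = V₁·(T₁/T₂)^(1/(γ−1)) = 0.2092 L.
T constant ⇒ Boyle's law P V = const: T₃ = T₂; V₃ = V₂·(P₂/P₃) = 0.1604 L.
Isobaric, so V/T is constant: P₄ = P₃; T₄ = T₃·(V₄/V₃) = 256.4 K.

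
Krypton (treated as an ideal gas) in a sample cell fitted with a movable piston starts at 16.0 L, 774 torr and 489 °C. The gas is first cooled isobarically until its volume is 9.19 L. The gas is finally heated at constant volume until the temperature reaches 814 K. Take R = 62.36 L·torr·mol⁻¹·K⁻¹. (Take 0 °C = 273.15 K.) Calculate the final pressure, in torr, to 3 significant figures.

Convert: T₁ = 762.1 K.
P constant ⇒ V ∝ T: P₂ = P₁; T₂ = T₁·(V₂/V₁) = 437.8 K.
V constant ⇒ P ∝ T: V₃ = V₂; P₃ = P₂·(T₃/T₂) = 1439 torr.

P₃ ≈ 1.44e+03 torr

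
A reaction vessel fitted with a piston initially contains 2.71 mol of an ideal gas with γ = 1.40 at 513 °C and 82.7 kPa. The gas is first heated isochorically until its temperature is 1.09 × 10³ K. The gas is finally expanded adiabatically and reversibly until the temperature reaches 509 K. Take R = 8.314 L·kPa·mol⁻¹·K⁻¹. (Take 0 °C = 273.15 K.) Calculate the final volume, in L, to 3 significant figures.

V₃ ≈ 1.44e+03 L

Convert: T₁ = 786.1 K.
From PV = nRT: V₁ = nRT₁/P₁ = 214.2 L.
V constant ⇒ P ∝ T: V₂ = V₁; P₂ = P₁·(T₂/T₁) = 114.7 kPa.
Reversible adiabatic, γ = 1.40: P₃ = P₂·(T₃/T₂)^(γ/(γ−1)) = 7.979 kPa; V₃ = V₂·(T₂/T₃)^(1/(γ−1)) = 1437 L.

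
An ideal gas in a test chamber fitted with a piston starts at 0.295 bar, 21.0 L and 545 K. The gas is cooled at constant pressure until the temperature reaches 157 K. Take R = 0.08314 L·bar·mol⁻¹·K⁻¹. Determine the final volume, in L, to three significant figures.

V₂ ≈ 6.05 L

P constant ⇒ V ∝ T: P₂ = P₁; V₂ = V₁·(T₂/T₁) = 6.050 L.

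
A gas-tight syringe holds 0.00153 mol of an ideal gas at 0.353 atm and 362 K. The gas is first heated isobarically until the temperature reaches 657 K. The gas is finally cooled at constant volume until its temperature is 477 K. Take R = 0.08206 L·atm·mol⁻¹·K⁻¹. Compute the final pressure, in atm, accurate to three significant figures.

From PV = nRT: V₁ = nRT₁/P₁ = 0.1288 L.
Isobaric, so V/T is constant: P₂ = P₁; V₂ = V₁·(T₂/T₁) = 0.2337 L.
V constant ⇒ P ∝ T: V₃ = V₂; P₃ = P₂·(T₃/T₂) = 0.2563 atm.

P₃ ≈ 0.256 atm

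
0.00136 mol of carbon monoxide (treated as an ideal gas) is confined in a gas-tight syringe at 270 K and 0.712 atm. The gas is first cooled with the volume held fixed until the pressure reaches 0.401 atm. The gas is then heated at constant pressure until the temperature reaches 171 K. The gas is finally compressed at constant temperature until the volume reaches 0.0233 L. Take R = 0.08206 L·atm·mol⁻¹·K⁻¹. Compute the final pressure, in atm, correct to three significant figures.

P₄ ≈ 0.819 atm

From PV = nRT: V₁ = nRT₁/P₁ = 0.04232 L.
V constant ⇒ P ∝ T: V₂ = V₁; T₂ = T₁·(P₂/P₁) = 152.1 K.
P constant ⇒ V ∝ T: P₃ = P₂; V₃ = V₂·(T₃/T₂) = 0.04759 L.
Isothermal, so P V is constant: T₄ = T₃; P₄ = P₃·(V₃/V₄) = 0.8191 atm.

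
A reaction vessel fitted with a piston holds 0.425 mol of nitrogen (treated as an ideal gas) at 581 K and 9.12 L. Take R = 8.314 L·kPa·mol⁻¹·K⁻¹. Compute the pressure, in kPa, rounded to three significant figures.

PV = nRT ⇒ P = nRT/V = (0.425 × 8.314 × 581) / 9.12

P ≈ 225 kPa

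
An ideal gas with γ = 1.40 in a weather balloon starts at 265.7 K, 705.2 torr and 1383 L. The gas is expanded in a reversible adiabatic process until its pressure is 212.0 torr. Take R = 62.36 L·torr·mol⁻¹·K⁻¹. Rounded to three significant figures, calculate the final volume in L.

Reversible adiabatic, γ = 1.40: T₂ = T₁·(P₂/P₁)^((γ−1)/γ) = 188.5 K; V₂ = V₁·(P₁/P₂)^(1/γ) = 3263 L.

V₂ ≈ 3.26e+03 L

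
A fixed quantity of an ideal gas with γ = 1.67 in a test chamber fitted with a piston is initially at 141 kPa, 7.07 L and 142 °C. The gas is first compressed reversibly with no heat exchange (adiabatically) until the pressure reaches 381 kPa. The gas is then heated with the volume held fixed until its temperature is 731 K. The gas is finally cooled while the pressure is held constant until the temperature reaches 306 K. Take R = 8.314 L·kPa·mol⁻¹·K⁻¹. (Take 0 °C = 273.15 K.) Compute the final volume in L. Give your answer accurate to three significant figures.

V₄ ≈ 1.63 L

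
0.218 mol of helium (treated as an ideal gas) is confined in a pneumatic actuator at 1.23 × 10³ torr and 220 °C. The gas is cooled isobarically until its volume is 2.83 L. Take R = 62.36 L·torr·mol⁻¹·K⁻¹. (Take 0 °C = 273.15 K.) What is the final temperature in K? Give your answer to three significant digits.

Convert: T₁ = 493.1 K.
From PV = nRT: V₁ = nRT₁/P₁ = 5.451 L.
P constant ⇒ V ∝ T: P₂ = P₁; T₂ = T₁·(V₂/V₁) = 256.1 K.

T₂ ≈ 256 K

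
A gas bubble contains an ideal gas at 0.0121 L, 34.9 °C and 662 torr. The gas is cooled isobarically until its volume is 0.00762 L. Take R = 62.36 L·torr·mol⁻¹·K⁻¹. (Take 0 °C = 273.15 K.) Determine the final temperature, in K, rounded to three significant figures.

T₂ ≈ 194 K

Convert: T₁ = 308.0 K.
Isobaric, so V/T is constant: P₂ = P₁; T₂ = T₁·(V₂/V₁) = 194.0 K.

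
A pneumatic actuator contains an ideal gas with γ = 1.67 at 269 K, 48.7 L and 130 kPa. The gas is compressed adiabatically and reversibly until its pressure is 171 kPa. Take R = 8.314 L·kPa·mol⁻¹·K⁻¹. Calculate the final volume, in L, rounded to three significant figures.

Adiabatic (γ = 1.67), T V^(γ−1) and P V^γ constant: T₂ = T₁·(P₂/P₁)^((γ−1)/γ) = 300.3 K; V₂ = V₁·(P₁/P₂)^(1/γ) = 41.33 L.

V₂ ≈ 41.3 L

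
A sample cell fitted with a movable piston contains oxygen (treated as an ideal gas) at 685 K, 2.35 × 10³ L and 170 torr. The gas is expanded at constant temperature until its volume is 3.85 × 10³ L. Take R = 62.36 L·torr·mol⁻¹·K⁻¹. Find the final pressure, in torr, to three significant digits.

T constant ⇒ Boyle's law P V = const: T₂ = T₁; P₂ = P₁·(V₁/V₂) = 103.8 torr.

P₂ ≈ 104 torr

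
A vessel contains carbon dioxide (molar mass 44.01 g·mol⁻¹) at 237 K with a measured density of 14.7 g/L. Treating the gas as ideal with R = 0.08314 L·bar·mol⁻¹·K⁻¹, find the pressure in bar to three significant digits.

ρ = PM/(RT) ⇒ P = ρRT/M = (14.7 × 0.08314 × 237.0) / 44.01

P ≈ 6.58 bar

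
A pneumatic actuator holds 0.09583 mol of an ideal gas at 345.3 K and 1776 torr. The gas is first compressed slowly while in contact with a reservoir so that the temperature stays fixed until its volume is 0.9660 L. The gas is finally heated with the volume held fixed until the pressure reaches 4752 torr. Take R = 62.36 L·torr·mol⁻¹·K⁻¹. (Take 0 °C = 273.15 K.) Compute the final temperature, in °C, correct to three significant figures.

T₃ ≈ 495 °C

From PV = nRT: V₁ = nRT₁/P₁ = 1.162 L.
T constant ⇒ Boyle's law P V = const: T₂ = T₁; P₂ = P₁·(V₁/V₂) = 2136 torr.
Isochoric, so P/T is constant: V₃ = V₂; T₃ = T₂·(P₃/P₂) = 768.1 K.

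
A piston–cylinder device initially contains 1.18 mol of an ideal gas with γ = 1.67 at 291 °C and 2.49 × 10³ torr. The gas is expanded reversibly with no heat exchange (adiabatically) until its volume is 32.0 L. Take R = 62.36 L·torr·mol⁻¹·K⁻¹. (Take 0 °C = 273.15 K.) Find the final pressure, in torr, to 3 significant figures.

P₂ ≈ 838 torr

Convert: T₁ = 564.1 K.
From PV = nRT: V₁ = nRT₁/P₁ = 16.67 L.
Reversible adiabatic, γ = 1.67: T₂ = T₁·(V₁/V₂)^(γ−1) = 364.5 K; P₂ = P₁·(V₁/V₂)^γ = 838.1 torr.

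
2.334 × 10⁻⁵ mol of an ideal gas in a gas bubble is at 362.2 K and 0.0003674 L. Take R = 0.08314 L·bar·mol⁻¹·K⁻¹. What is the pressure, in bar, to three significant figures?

P ≈ 1.91 bar

PV = nRT ⇒ P = nRT/V = (2.334e-05 × 0.08314 × 362.2) / 0.0003674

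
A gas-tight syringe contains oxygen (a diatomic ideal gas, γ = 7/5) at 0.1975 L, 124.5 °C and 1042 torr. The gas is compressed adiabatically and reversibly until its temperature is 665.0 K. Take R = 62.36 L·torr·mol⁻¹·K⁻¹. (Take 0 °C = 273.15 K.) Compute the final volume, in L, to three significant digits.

V₂ ≈ 0.0546 L

Convert: T₁ = 397.6 K.
Adiabatic (γ = 7/5), T V^(γ−1) and P V^γ constant: P₂ = P₁·(T₂/T₁)^(γ/(γ−1)) = 6302 torr; V₂ = V₁·(T₁/T₂)^(1/(γ−1)) = 0.05461 L.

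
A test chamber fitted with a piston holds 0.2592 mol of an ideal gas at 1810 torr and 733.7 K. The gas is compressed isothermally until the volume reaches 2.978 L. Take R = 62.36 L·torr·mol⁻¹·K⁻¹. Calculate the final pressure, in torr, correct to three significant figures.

From PV = nRT: V₁ = nRT₁/P₁ = 6.552 L.
T constant ⇒ Boyle's law P V = const: T₂ = T₁; P₂ = P₁·(V₁/V₂) = 3982 torr.

P₂ ≈ 3.98e+03 torr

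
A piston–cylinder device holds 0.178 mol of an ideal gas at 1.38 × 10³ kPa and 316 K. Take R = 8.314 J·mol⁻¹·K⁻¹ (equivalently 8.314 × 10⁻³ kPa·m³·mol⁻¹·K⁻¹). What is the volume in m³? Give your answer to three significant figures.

PV = nRT ⇒ V = nRT/P = (0.178 × 8.314 × 10⁻³ × 316) / 1.38e+03

V ≈ 0.000339 m³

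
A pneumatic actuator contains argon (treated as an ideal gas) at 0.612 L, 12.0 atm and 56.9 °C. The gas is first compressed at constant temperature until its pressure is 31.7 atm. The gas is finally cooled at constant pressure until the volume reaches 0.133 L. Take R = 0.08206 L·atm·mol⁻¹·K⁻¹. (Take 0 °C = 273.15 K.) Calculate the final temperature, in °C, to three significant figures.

T₃ ≈ -83.7 °C

Convert: T₁ = 330.0 K.
Isothermal, so P V is constant: T₂ = T₁; V₂ = V₁·(P₁/P₂) = 0.2317 L.
P constant ⇒ V ∝ T: P₃ = P₂; T₃ = T₂·(V₃/V₂) = 189.5 K.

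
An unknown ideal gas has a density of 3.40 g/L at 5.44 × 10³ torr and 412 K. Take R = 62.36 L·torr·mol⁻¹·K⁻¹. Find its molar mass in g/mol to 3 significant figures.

ρ = PM/(RT) ⇒ M = ρRT/P = (3.40 × 62.36 × 412.0) / 5.44e+03

M ≈ 16.1 g/mol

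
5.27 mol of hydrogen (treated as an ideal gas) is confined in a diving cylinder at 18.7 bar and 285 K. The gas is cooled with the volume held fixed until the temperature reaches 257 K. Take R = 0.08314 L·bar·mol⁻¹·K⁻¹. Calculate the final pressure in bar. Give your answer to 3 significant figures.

From PV = nRT: V₁ = nRT₁/P₁ = 6.678 L.
V constant ⇒ P ∝ T: V₂ = V₁; P₂ = P₁·(T₂/T₁) = 16.86 bar.

P₂ ≈ 16.9 bar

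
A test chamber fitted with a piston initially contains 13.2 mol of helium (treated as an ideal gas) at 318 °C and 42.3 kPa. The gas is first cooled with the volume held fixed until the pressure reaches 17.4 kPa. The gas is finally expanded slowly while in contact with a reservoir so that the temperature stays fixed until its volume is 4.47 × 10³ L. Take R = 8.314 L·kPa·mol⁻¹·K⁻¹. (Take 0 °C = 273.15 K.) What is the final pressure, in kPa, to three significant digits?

P₃ ≈ 5.97 kPa

Convert: T₁ = 591.1 K.
From PV = nRT: V₁ = nRT₁/P₁ = 1534 L.
V constant ⇒ P ∝ T: V₂ = V₁; T₂ = T₁·(P₂/P₁) = 243.2 K.
T constant ⇒ Boyle's law P V = const: T₃ = T₂; P₃ = P₂·(V₂/V₃) = 5.970 kPa.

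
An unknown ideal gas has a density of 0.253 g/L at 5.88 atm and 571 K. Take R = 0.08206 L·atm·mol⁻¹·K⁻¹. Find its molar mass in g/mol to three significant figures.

ρ = PM/(RT) ⇒ M = ρRT/P = (0.253 × 0.08206 × 571.0) / 5.88

M ≈ 2.02 g/mol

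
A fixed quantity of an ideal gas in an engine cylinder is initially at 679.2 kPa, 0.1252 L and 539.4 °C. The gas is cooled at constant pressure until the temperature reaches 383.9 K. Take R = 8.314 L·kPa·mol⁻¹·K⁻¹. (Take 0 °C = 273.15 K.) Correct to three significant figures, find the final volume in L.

Convert: T₁ = 812.5 K.
Isobaric, so V/T is constant: P₂ = P₁; V₂ = V₁·(T₂/T₁) = 0.05915 L.

V₂ ≈ 0.0592 L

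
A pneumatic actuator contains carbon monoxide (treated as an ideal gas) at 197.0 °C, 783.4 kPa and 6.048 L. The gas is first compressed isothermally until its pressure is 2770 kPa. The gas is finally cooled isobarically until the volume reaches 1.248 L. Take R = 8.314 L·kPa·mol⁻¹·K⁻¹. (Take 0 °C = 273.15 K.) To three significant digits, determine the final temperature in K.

T₃ ≈ 343 K

Convert: T₁ = 470.1 K.
Isothermal, so P V is constant: T₂ = T₁; V₂ = V₁·(P₁/P₂) = 1.710 L.
Isobaric, so V/T is constant: P₃ = P₂; T₃ = T₂·(V₃/V₂) = 343.0 K.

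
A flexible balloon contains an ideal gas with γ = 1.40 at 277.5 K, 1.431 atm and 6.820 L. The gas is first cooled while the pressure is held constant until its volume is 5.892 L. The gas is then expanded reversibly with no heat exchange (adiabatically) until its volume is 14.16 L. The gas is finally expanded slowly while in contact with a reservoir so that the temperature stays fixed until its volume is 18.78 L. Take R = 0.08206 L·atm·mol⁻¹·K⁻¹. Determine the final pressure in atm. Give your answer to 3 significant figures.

Isobaric, so V/T is constant: P₂ = P₁; T₂ = T₁·(V₂/V₁) = 239.7 K.
Adiabatic (γ = 1.40), T V^(γ−1) and P V^γ constant: T₃ = T₂·(V₂/V₃)^(γ−1) = 168.8 K; P₃ = P₂·(V₂/V₃)^γ = 0.4193 atm.
T constant ⇒ Boyle's law P V = const: T₄ = T₃; P₄ = P₃·(V₃/V₄) = 0.3161 atm.

P₄ ≈ 0.316 atm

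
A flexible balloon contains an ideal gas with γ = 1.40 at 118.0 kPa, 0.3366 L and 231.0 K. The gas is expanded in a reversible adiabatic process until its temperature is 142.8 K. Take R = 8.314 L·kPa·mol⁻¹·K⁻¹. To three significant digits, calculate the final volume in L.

V₂ ≈ 1.12 L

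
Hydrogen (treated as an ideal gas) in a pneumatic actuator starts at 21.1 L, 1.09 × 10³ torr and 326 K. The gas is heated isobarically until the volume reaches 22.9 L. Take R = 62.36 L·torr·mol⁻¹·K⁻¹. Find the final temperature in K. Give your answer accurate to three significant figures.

Isobaric, so V/T is constant: P₂ = P₁; T₂ = T₁·(V₂/V₁) = 353.8 K.

T₂ ≈ 354 K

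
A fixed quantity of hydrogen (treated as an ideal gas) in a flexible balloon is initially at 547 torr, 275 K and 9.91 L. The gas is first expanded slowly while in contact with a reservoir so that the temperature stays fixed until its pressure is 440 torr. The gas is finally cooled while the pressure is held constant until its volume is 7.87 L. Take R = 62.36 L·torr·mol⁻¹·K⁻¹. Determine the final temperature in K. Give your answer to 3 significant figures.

Isothermal, so P V is constant: T₂ = T₁; V₂ = V₁·(P₁/P₂) = 12.32 L.
Isobaric, so V/T is constant: P₃ = P₂; T₃ = T₂·(V₃/V₂) = 175.7 K.

T₃ ≈ 176 K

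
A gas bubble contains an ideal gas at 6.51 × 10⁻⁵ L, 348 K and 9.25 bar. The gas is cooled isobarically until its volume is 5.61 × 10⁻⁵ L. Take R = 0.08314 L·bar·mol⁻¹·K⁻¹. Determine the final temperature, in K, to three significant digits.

T₂ ≈ 300 K

Isobaric, so V/T is constant: P₂ = P₁; T₂ = T₁·(V₂/V₁) = 299.9 K.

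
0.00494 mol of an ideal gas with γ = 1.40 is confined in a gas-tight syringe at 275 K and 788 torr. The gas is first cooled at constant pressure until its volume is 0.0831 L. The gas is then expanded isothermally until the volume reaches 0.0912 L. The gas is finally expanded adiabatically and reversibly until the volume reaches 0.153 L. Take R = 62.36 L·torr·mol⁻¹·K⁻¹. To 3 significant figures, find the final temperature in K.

From PV = nRT: V₁ = nRT₁/P₁ = 0.1075 L.
P constant ⇒ V ∝ T: P₂ = P₁; T₂ = T₁·(V₂/V₁) = 212.6 K.
Isothermal, so P V is constant: T₃ = T₂; P₃ = P₂·(V₂/V₃) = 718.0 torr.
Reversible adiabatic, γ = 1.40: T₄ = T₃·(V₃/V₄)^(γ−1) = 172.8 K; P₄ = P₃·(V₃/V₄)^γ = 348.0 torr.

T₄ ≈ 173 K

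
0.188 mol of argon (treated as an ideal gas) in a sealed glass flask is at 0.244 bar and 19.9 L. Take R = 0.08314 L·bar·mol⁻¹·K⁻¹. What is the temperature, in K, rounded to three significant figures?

PV = nRT ⇒ T = PV/(nR) = (0.244 × 19.9) / (0.188 × 0.08314)

T ≈ 311 K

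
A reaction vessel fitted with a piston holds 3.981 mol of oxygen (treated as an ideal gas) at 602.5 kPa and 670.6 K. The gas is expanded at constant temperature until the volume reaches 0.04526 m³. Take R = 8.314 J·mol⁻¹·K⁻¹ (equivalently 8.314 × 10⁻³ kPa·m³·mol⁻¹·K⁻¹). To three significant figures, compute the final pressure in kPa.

P₂ ≈ 490 kPa

From PV = nRT: V₁ = nRT₁/P₁ = 0.03684 m³.
T constant ⇒ Boyle's law P V = const: T₂ = T₁; P₂ = P₁·(V₁/V₂) = 490.4 kPa.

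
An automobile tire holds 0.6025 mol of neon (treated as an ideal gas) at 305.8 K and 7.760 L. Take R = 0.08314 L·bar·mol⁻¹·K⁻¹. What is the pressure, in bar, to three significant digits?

PV = nRT ⇒ P = nRT/V = (0.6025 × 0.08314 × 305.8) / 7.760

P ≈ 1.97 bar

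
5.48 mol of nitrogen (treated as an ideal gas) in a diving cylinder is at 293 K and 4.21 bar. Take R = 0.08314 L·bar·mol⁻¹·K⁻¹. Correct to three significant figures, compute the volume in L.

V ≈ 31.7 L

PV = nRT ⇒ V = nRT/P = (5.48 × 0.08314 × 293) / 4.21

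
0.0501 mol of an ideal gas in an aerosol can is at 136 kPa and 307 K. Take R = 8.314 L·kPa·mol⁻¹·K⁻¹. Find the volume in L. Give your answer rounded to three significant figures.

PV = nRT ⇒ V = nRT/P = (0.0501 × 8.314 × 307) / 136

V ≈ 0.940 L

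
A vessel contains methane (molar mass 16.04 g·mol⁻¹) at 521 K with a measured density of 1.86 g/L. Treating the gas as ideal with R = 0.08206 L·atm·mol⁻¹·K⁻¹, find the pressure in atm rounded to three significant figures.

P ≈ 4.96 atm

ρ = PM/(RT) ⇒ P = ρRT/M = (1.86 × 0.08206 × 521.0) / 16.04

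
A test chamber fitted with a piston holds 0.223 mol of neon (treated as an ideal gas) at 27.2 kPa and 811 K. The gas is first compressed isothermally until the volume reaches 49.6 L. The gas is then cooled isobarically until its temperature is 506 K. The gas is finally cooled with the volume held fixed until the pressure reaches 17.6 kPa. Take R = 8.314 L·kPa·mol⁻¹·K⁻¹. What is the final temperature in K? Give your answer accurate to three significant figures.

T₄ ≈ 294 K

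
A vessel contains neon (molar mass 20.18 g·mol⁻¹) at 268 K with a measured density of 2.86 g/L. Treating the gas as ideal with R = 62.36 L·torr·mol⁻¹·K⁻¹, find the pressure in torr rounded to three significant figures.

P ≈ 2.37e+03 torr

ρ = PM/(RT) ⇒ P = ρRT/M = (2.86 × 62.36 × 268.0) / 20.18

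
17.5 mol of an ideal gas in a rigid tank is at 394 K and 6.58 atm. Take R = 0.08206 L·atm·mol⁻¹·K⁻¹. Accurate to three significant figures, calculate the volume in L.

PV = nRT ⇒ V = nRT/P = (17.5 × 0.08206 × 394) / 6.58

V ≈ 86.0 L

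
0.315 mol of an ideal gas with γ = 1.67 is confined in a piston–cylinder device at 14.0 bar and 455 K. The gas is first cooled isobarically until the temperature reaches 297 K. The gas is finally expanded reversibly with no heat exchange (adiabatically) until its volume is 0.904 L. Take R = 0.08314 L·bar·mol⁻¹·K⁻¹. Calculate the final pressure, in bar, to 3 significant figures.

From PV = nRT: V₁ = nRT₁/P₁ = 0.8511 L.
Isobaric, so V/T is constant: P₂ = P₁; V₂ = V₁·(T₂/T₁) = 0.5556 L.
Reversible adiabatic, γ = 1.67: T₃ = T₂·(V₂/V₃)^(γ−1) = 214.3 K; P₃ = P₂·(V₂/V₃)^γ = 6.210 bar.

P₃ ≈ 6.21 bar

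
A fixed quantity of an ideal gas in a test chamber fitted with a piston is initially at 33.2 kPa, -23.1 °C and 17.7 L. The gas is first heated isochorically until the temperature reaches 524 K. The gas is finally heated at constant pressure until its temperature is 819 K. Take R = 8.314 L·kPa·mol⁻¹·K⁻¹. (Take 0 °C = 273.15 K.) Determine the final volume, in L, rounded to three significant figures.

V₃ ≈ 27.7 L

Convert: T₁ = 250.0 K.
V constant ⇒ P ∝ T: V₂ = V₁; P₂ = P₁·(T₂/T₁) = 69.57 kPa.
Isobaric, so V/T is constant: P₃ = P₂; V₃ = V₂·(T₃/T₂) = 27.66 L.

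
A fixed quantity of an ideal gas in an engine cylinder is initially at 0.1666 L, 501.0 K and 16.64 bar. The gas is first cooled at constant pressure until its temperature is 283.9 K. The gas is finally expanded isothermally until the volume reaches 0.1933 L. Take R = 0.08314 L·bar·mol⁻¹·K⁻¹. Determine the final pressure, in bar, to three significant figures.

P₃ ≈ 8.13 bar

P constant ⇒ V ∝ T: P₂ = P₁; V₂ = V₁·(T₂/T₁) = 0.09441 L.
Isothermal, so P V is constant: T₃ = T₂; P₃ = P₂·(V₂/V₃) = 8.127 bar.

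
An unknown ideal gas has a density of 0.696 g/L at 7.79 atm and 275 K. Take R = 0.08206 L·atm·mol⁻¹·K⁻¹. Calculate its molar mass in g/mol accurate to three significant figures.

ρ = PM/(RT) ⇒ M = ρRT/P = (0.696 × 0.08206 × 275.0) / 7.79

M ≈ 2.02 g/mol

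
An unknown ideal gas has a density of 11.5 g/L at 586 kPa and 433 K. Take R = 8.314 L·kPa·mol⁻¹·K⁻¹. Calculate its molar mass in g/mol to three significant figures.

ρ = PM/(RT) ⇒ M = ρRT/P = (11.5 × 8.314 × 433.0) / 586

M ≈ 70.6 g/mol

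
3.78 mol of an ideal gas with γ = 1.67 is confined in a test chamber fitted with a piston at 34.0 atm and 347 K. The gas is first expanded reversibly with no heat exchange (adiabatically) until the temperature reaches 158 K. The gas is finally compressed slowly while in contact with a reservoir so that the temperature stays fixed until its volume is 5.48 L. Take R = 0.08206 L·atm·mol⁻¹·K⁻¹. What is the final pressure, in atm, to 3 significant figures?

P₃ ≈ 8.94 atm

From PV = nRT: V₁ = nRT₁/P₁ = 3.166 L.
Adiabatic (γ = 1.67), T V^(γ−1) and P V^γ constant: P₂ = P₁·(T₂/T₁)^(γ/(γ−1)) = 4.785 atm; V₂ = V₁·(T₁/T₂)^(1/(γ−1)) = 10.24 L.
Isothermal, so P V is constant: T₃ = T₂; P₃ = P₂·(V₂/V₃) = 8.943 atm.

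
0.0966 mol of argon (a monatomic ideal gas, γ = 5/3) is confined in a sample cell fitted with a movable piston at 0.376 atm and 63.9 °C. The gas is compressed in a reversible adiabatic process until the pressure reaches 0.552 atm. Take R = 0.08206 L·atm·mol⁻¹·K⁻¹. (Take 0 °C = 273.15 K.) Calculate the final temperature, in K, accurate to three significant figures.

T₂ ≈ 393 K

Convert: T₁ = 337.0 K.
From PV = nRT: V₁ = nRT₁/P₁ = 7.106 L.
Reversible adiabatic, γ = 5/3: T₂ = T₁·(P₂/P₁)^((γ−1)/γ) = 393.0 K; V₂ = V₁·(P₁/P₂)^(1/γ) = 5.644 L.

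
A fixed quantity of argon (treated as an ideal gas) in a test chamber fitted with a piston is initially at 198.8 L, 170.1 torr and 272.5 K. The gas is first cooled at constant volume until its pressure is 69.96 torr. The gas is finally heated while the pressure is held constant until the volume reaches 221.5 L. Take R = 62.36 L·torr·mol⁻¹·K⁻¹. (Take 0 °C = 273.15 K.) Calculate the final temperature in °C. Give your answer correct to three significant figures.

T₃ ≈ -148 °C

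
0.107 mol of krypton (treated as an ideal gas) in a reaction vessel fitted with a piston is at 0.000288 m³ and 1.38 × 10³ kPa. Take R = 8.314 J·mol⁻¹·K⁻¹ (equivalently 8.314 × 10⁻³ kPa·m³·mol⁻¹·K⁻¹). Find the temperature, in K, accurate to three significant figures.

T ≈ 447 K

PV = nRT ⇒ T = PV/(nR) = (1.38e+03 × 0.000288) / (0.107 × 8.314 × 10⁻³)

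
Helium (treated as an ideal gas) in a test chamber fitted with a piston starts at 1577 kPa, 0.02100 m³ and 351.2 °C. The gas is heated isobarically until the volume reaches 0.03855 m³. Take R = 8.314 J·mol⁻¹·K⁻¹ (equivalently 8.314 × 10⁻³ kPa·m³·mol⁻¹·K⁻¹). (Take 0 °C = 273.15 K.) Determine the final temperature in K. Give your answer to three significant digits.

T₂ ≈ 1.15e+03 K

Convert: T₁ = 624.3 K.
Isobaric, so V/T is constant: P₂ = P₁; T₂ = T₁·(V₂/V₁) = 1146 K.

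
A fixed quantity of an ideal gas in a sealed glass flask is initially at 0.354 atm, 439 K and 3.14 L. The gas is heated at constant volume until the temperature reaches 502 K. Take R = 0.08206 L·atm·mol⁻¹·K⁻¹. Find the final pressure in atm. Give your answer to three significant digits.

P₂ ≈ 0.405 atm

Isochoric, so P/T is constant: V₂ = V₁; P₂ = P₁·(T₂/T₁) = 0.4048 atm.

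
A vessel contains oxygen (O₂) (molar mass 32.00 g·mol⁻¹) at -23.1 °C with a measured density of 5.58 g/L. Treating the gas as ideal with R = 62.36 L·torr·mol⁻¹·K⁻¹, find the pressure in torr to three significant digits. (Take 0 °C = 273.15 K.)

ρ = PM/(RT) ⇒ P = ρRT/M = (5.58 × 62.36 × 250.0) / 32.00

P ≈ 2.72e+03 torr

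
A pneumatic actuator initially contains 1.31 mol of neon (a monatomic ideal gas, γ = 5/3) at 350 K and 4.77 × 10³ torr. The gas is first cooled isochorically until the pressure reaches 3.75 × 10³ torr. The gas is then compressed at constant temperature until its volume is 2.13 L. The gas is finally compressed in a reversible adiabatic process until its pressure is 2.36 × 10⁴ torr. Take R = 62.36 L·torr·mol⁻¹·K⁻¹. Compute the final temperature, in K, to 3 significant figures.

T₄ ≈ 380 K

From PV = nRT: V₁ = nRT₁/P₁ = 5.994 L.
V constant ⇒ P ∝ T: V₂ = V₁; T₂ = T₁·(P₂/P₁) = 275.2 K.
T constant ⇒ Boyle's law P V = const: T₃ = T₂; P₃ = P₂·(V₂/V₃) = 1.055e+04 torr.
Reversible adiabatic, γ = 5/3: T₄ = T₃·(P₄/P₃)^((γ−1)/γ) = 379.7 K; V₄ = V₃·(P₃/P₄)^(1/γ) = 1.314 L.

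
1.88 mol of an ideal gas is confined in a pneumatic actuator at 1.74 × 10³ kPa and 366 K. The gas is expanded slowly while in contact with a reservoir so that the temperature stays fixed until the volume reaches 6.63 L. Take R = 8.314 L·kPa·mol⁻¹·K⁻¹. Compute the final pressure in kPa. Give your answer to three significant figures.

From PV = nRT: V₁ = nRT₁/P₁ = 3.288 L.
Isothermal, so P V is constant: T₂ = T₁; P₂ = P₁·(V₁/V₂) = 862.9 kPa.

P₂ ≈ 863 kPa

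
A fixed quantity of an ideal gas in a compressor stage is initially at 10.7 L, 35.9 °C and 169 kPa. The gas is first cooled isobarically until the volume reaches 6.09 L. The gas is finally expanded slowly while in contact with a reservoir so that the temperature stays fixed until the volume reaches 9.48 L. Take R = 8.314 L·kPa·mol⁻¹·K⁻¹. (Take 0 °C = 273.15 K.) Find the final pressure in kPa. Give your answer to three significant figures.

P₃ ≈ 109 kPa

Convert: T₁ = 309.0 K.
P constant ⇒ V ∝ T: P₂ = P₁; T₂ = T₁·(V₂/V₁) = 175.9 K.
T constant ⇒ Boyle's law P V = const: T₃ = T₂; P₃ = P₂·(V₂/V₃) = 108.6 kPa.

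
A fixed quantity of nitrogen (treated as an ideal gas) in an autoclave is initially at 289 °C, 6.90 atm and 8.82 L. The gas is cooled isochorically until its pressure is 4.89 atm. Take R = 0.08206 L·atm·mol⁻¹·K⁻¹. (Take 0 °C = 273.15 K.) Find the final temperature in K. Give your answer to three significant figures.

T₂ ≈ 398 K

Convert: T₁ = 562.1 K.
V constant ⇒ P ∝ T: V₂ = V₁; T₂ = T₁·(P₂/P₁) = 398.4 K.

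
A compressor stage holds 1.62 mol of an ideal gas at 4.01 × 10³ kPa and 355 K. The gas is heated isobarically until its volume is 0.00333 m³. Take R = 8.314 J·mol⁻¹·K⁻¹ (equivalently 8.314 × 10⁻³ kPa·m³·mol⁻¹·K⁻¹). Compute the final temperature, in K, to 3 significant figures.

T₂ ≈ 991 K

From PV = nRT: V₁ = nRT₁/P₁ = 0.001192 m³.
P constant ⇒ V ∝ T: P₂ = P₁; T₂ = T₁·(V₂/V₁) = 991.4 K.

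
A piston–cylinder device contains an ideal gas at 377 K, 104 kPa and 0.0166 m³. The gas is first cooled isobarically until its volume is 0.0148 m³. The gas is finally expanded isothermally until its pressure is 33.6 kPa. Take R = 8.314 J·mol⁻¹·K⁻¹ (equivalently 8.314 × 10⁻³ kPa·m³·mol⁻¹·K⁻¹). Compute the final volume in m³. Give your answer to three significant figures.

P constant ⇒ V ∝ T: P₂ = P₁; T₂ = T₁·(V₂/V₁) = 336.1 K.
T constant ⇒ Boyle's law P V = const: T₃ = T₂; V₃ = V₂·(P₂/P₃) = 0.04581 m³.

V₃ ≈ 0.0458 m³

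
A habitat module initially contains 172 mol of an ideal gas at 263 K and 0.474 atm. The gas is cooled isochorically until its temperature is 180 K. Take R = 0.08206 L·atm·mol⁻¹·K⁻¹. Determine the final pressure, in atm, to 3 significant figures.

P₂ ≈ 0.324 atm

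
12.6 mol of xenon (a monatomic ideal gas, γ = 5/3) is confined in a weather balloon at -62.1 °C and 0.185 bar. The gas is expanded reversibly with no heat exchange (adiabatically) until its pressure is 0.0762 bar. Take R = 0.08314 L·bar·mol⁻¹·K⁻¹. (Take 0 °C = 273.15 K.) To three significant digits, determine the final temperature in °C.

Convert: T₁ = 211.0 K.
From PV = nRT: V₁ = nRT₁/P₁ = 1195 L.
Adiabatic (γ = 5/3), T V^(γ−1) and P V^γ constant: T₂ = T₁·(P₂/P₁)^((γ−1)/γ) = 148.0 K; V₂ = V₁·(P₁/P₂)^(1/γ) = 2035 L.

T₂ ≈ -125 °C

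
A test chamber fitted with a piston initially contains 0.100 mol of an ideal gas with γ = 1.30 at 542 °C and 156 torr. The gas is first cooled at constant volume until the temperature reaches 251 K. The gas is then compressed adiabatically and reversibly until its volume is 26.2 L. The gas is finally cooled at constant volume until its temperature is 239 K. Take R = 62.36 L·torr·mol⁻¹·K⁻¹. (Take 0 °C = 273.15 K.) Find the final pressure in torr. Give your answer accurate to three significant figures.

P₄ ≈ 56.9 torr

Convert: T₁ = 815.1 K.
From PV = nRT: V₁ = nRT₁/P₁ = 32.59 L.
Isochoric, so P/T is constant: V₂ = V₁; P₂ = P₁·(T₂/T₁) = 48.04 torr.
Reversible adiabatic, γ = 1.30: T₃ = T₂·(V₂/V₃)^(γ−1) = 268.0 K; P₃ = P₂·(V₂/V₃)^γ = 63.78 torr.
V constant ⇒ P ∝ T: V₄ = V₃; P₄ = P₃·(T₄/T₃) = 56.89 torr.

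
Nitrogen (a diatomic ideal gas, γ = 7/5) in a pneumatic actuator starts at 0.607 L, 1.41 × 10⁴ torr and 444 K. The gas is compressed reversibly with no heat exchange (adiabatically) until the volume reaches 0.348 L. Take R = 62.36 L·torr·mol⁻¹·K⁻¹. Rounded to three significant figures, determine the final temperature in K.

Reversible adiabatic, γ = 7/5: T₂ = T₁·(V₁/V₂)^(γ−1) = 554.7 K; P₂ = P₁·(V₁/V₂)^γ = 3.072e+04 torr.

T₂ ≈ 555 K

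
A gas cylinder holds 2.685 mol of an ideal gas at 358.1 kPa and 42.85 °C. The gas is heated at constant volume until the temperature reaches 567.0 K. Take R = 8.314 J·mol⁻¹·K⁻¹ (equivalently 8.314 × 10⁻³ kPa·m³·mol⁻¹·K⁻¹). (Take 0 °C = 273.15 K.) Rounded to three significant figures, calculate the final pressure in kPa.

Convert: T₁ = 316.0 K.
From PV = nRT: V₁ = nRT₁/P₁ = 0.01970 m³.
Isochoric, so P/T is constant: V₂ = V₁; P₂ = P₁·(T₂/T₁) = 642.5 kPa.

P₂ ≈ 643 kPa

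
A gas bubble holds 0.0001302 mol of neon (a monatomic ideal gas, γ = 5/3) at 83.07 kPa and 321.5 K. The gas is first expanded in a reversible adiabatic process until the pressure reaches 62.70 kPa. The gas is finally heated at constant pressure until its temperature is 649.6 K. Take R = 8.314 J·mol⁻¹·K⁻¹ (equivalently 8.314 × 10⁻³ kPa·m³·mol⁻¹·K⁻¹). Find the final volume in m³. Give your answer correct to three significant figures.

From PV = nRT: V₁ = nRT₁/P₁ = 4.189e-06 m³.
Adiabatic (γ = 5/3), T V^(γ−1) and P V^γ constant: T₂ = T₁·(P₂/P₁)^((γ−1)/γ) = 287.3 K; V₂ = V₁·(P₁/P₂)^(1/γ) = 4.960e-06 m³.
Isobaric, so V/T is constant: P₃ = P₂; V₃ = V₂·(T₃/T₂) = 1.122e-05 m³.

V₃ ≈ 1.12e-05 m³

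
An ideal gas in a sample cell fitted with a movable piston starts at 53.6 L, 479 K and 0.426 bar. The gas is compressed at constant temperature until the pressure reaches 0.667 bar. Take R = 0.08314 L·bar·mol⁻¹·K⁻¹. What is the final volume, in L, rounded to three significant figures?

V₂ ≈ 34.2 L

Isothermal, so P V is constant: T₂ = T₁; V₂ = V₁·(P₁/P₂) = 34.23 L.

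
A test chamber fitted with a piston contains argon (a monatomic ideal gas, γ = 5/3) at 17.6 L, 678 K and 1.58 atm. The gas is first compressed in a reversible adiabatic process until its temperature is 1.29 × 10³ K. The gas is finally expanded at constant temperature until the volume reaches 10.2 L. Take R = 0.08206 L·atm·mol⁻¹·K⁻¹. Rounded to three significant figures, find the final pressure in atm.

Adiabatic (γ = 5/3), T V^(γ−1) and P V^γ constant: P₂ = P₁·(T₂/T₁)^(γ/(γ−1)) = 7.890 atm; V₂ = V₁·(T₁/T₂)^(1/(γ−1)) = 6.706 L.
Isothermal, so P V is constant: T₃ = T₂; P₃ = P₂·(V₂/V₃) = 5.187 atm.

P₃ ≈ 5.19 atm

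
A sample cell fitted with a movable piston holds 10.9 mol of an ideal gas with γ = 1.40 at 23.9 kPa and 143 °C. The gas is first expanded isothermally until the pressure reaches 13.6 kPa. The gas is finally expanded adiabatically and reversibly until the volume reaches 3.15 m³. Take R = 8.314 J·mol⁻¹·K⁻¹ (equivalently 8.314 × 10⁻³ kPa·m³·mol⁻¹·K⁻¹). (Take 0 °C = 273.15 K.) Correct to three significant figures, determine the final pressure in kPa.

P₃ ≈ 11.4 kPa

Convert: T₁ = 416.1 K.
From PV = nRT: V₁ = nRT₁/P₁ = 1.578 m³.
T constant ⇒ Boyle's law P V = const: T₂ = T₁; V₂ = V₁·(P₁/P₂) = 2.773 m³.
Reversible adiabatic, γ = 1.40: T₃ = T₂·(V₂/V₃)^(γ−1) = 395.5 K; P₃ = P₂·(V₂/V₃)^γ = 11.38 kPa.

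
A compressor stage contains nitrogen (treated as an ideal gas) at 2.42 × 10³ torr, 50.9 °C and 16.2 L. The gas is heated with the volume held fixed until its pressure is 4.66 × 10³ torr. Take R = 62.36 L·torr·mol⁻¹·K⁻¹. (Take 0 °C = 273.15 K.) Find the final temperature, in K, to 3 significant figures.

T₂ ≈ 624 K

Convert: T₁ = 324.0 K.
Isochoric, so P/T is constant: V₂ = V₁; T₂ = T₁·(P₂/P₁) = 624.0 K.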